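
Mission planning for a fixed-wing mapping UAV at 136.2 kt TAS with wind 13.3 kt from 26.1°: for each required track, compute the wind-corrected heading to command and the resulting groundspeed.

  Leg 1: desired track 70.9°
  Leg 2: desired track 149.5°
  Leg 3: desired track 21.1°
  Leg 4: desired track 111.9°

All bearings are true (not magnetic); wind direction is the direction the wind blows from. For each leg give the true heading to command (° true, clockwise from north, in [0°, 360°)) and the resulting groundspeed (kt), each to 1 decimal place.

Leg 1: heading=67.0°, groundspeed=126.4 kt
Leg 2: heading=144.8°, groundspeed=143.1 kt
Leg 3: heading=21.6°, groundspeed=122.9 kt
Leg 4: heading=106.3°, groundspeed=134.6 kt

Leg 1: desired track 70.9°; wind correction -3.9° → command heading 67.0°, groundspeed 126.4 kt
Leg 2: desired track 149.5°; wind correction -4.7° → command heading 144.8°, groundspeed 143.1 kt
Leg 3: desired track 21.1°; wind correction +0.5° → command heading 21.6°, groundspeed 122.9 kt
Leg 4: desired track 111.9°; wind correction -5.6° → command heading 106.3°, groundspeed 134.6 kt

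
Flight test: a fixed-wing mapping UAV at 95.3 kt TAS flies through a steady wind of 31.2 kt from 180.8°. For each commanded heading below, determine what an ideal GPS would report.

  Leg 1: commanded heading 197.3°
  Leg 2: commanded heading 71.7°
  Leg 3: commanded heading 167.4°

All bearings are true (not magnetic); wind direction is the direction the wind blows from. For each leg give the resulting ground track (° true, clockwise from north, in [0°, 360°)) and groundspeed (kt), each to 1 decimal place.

Leg 1: track=205.0°, groundspeed=66.0 kt
Leg 2: track=56.1°, groundspeed=109.6 kt
Leg 3: track=161.0°, groundspeed=65.4 kt

Leg 1: heading 197.3°; drift +7.7° → track 205.0°, groundspeed 66.0 kt
Leg 2: heading 71.7°; drift -15.6° → track 56.1°, groundspeed 109.6 kt
Leg 3: heading 167.4°; drift -6.4° → track 161.0°, groundspeed 65.4 kt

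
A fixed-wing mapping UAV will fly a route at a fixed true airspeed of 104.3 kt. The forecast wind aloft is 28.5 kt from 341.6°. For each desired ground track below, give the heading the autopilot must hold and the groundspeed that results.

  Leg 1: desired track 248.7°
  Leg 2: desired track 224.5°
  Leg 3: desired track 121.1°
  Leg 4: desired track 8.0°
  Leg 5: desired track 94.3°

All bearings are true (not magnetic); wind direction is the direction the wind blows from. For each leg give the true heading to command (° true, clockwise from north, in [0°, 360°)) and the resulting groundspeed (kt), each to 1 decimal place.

Leg 1: heading=264.5°, groundspeed=101.8 kt
Leg 2: heading=238.6°, groundspeed=114.2 kt
Leg 3: heading=110.9°, groundspeed=124.3 kt
Leg 4: heading=1.0°, groundspeed=78.0 kt
Leg 5: heading=79.7°, groundspeed=111.9 kt

Leg 1: desired track 248.7°; wind correction +15.8° → command heading 264.5°, groundspeed 101.8 kt
Leg 2: desired track 224.5°; wind correction +14.1° → command heading 238.6°, groundspeed 114.2 kt
Leg 3: desired track 121.1°; wind correction -10.2° → command heading 110.9°, groundspeed 124.3 kt
Leg 4: desired track 8.0°; wind correction -7.0° → command heading 1.0°, groundspeed 78.0 kt
Leg 5: desired track 94.3°; wind correction -14.6° → command heading 79.7°, groundspeed 111.9 kt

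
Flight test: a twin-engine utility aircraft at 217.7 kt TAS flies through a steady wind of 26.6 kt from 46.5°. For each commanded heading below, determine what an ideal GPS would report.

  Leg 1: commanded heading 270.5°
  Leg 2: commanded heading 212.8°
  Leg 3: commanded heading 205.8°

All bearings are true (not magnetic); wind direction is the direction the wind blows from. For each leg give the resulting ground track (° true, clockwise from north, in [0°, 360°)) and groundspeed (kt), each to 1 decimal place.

Leg 1: heading 270.5°; drift -4.5° → track 266.0°, groundspeed 237.6 kt
Leg 2: heading 212.8°; drift +1.5° → track 214.3°, groundspeed 243.6 kt
Leg 3: heading 205.8°; drift +2.2° → track 208.0°, groundspeed 242.8 kt

Leg 1: track=266.0°, groundspeed=237.6 kt
Leg 2: track=214.3°, groundspeed=243.6 kt
Leg 3: track=208.0°, groundspeed=242.8 kt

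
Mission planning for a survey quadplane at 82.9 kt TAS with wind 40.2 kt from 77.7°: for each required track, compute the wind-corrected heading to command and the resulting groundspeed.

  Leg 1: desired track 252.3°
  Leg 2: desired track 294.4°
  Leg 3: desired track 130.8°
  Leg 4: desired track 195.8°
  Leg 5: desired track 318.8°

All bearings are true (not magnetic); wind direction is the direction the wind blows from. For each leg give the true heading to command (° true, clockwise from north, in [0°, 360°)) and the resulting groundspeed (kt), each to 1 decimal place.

Leg 1: heading=249.7°, groundspeed=122.8 kt
Leg 2: heading=311.2°, groundspeed=111.6 kt
Leg 3: heading=108.0°, groundspeed=52.3 kt
Leg 4: heading=170.5°, groundspeed=93.9 kt
Leg 5: heading=343.9°, groundspeed=94.5 kt

Leg 1: desired track 252.3°; wind correction -2.6° → command heading 249.7°, groundspeed 122.8 kt
Leg 2: desired track 294.4°; wind correction +16.8° → command heading 311.2°, groundspeed 111.6 kt
Leg 3: desired track 130.8°; wind correction -22.8° → command heading 108.0°, groundspeed 52.3 kt
Leg 4: desired track 195.8°; wind correction -25.3° → command heading 170.5°, groundspeed 93.9 kt
Leg 5: desired track 318.8°; wind correction +25.1° → command heading 343.9°, groundspeed 94.5 kt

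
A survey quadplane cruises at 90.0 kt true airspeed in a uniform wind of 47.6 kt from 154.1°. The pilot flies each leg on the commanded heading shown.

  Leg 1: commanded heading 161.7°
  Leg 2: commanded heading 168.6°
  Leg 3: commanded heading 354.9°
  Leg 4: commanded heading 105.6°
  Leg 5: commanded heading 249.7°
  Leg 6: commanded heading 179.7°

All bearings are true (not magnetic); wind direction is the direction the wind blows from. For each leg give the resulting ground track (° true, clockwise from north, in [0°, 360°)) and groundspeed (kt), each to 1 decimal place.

Leg 1: heading 161.7°; drift +8.4° → track 170.1°, groundspeed 43.3 kt
Leg 2: heading 168.6°; drift +15.2° → track 183.8°, groundspeed 45.5 kt
Leg 3: heading 354.9°; drift -7.2° → track 347.7°, groundspeed 135.6 kt
Leg 4: heading 105.6°; drift -31.4° → track 74.2°, groundspeed 68.5 kt
Leg 5: heading 249.7°; drift +26.6° → track 276.3°, groundspeed 105.8 kt
Leg 6: heading 179.7°; drift +23.6° → track 203.3°, groundspeed 51.4 kt

Leg 1: track=170.1°, groundspeed=43.3 kt
Leg 2: track=183.8°, groundspeed=45.5 kt
Leg 3: track=347.7°, groundspeed=135.6 kt
Leg 4: track=74.2°, groundspeed=68.5 kt
Leg 5: track=276.3°, groundspeed=105.8 kt
Leg 6: track=203.3°, groundspeed=51.4 kt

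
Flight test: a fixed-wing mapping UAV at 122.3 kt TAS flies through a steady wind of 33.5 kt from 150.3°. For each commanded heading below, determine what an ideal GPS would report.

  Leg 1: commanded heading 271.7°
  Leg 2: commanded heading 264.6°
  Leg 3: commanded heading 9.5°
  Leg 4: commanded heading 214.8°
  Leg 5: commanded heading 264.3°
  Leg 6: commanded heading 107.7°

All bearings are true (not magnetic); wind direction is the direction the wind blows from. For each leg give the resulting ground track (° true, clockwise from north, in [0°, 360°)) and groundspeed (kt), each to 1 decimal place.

Leg 1: track=283.3°, groundspeed=142.6 kt
Leg 2: track=277.2°, groundspeed=139.5 kt
Leg 3: track=1.4°, groundspeed=149.8 kt
Leg 4: track=230.5°, groundspeed=112.0 kt
Leg 5: track=277.0°, groundspeed=139.3 kt
Leg 6: track=94.6°, groundspeed=100.2 kt

Leg 1: heading 271.7°; drift +11.6° → track 283.3°, groundspeed 142.6 kt
Leg 2: heading 264.6°; drift +12.6° → track 277.2°, groundspeed 139.5 kt
Leg 3: heading 9.5°; drift -8.1° → track 1.4°, groundspeed 149.8 kt
Leg 4: heading 214.8°; drift +15.7° → track 230.5°, groundspeed 112.0 kt
Leg 5: heading 264.3°; drift +12.7° → track 277.0°, groundspeed 139.3 kt
Leg 6: heading 107.7°; drift -13.1° → track 94.6°, groundspeed 100.2 kt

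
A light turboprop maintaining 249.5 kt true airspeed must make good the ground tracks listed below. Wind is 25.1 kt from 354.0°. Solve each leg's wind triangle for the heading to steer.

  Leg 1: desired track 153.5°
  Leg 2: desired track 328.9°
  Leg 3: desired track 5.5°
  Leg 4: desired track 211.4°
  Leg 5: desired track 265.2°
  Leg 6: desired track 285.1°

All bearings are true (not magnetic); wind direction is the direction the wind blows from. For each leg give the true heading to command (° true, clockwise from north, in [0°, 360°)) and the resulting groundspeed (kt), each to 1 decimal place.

Leg 1: heading=151.5°, groundspeed=272.9 kt
Leg 2: heading=331.3°, groundspeed=226.5 kt
Leg 3: heading=4.4°, groundspeed=224.9 kt
Leg 4: heading=214.9°, groundspeed=269.0 kt
Leg 5: heading=271.0°, groundspeed=247.7 kt
Leg 6: heading=290.5°, groundspeed=239.4 kt

Leg 1: desired track 153.5°; wind correction -2.0° → command heading 151.5°, groundspeed 272.9 kt
Leg 2: desired track 328.9°; wind correction +2.4° → command heading 331.3°, groundspeed 226.5 kt
Leg 3: desired track 5.5°; wind correction -1.1° → command heading 4.4°, groundspeed 224.9 kt
Leg 4: desired track 211.4°; wind correction +3.5° → command heading 214.9°, groundspeed 269.0 kt
Leg 5: desired track 265.2°; wind correction +5.8° → command heading 271.0°, groundspeed 247.7 kt
Leg 6: desired track 285.1°; wind correction +5.4° → command heading 290.5°, groundspeed 239.4 kt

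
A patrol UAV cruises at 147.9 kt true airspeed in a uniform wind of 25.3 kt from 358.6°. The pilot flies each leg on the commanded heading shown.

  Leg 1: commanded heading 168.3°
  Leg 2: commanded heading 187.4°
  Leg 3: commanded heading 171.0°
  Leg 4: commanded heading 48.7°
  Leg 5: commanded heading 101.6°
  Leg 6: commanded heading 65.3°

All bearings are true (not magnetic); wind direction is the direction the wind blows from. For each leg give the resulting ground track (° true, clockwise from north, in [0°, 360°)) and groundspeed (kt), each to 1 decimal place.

Leg 1: heading 168.3°; drift +1.5° → track 169.8°, groundspeed 172.9 kt
Leg 2: heading 187.4°; drift -1.3° → track 186.1°, groundspeed 172.9 kt
Leg 3: heading 171.0°; drift +1.1° → track 172.1°, groundspeed 173.0 kt
Leg 4: heading 48.7°; drift +8.4° → track 57.1°, groundspeed 133.1 kt
Leg 5: heading 101.6°; drift +9.1° → track 110.7°, groundspeed 155.6 kt
Leg 6: heading 65.3°; drift +9.6° → track 74.9°, groundspeed 139.8 kt

Leg 1: track=169.8°, groundspeed=172.9 kt
Leg 2: track=186.1°, groundspeed=172.9 kt
Leg 3: track=172.1°, groundspeed=173.0 kt
Leg 4: track=57.1°, groundspeed=133.1 kt
Leg 5: track=110.7°, groundspeed=155.6 kt
Leg 6: track=74.9°, groundspeed=139.8 kt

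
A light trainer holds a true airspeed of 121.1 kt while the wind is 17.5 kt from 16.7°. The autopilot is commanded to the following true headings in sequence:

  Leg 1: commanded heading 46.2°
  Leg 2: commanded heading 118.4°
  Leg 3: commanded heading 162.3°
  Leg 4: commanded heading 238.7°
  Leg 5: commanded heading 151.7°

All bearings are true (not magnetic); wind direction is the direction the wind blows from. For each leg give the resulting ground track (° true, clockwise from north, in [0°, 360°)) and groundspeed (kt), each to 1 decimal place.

Leg 1: heading 46.2°; drift +4.7° → track 50.9°, groundspeed 106.2 kt
Leg 2: heading 118.4°; drift +7.8° → track 126.2°, groundspeed 125.8 kt
Leg 3: heading 162.3°; drift +4.2° → track 166.5°, groundspeed 135.9 kt
Leg 4: heading 238.7°; drift -5.0° → track 233.7°, groundspeed 134.6 kt
Leg 5: heading 151.7°; drift +5.3° → track 157.0°, groundspeed 134.0 kt

Leg 1: track=50.9°, groundspeed=106.2 kt
Leg 2: track=126.2°, groundspeed=125.8 kt
Leg 3: track=166.5°, groundspeed=135.9 kt
Leg 4: track=233.7°, groundspeed=134.6 kt
Leg 5: track=157.0°, groundspeed=134.0 kt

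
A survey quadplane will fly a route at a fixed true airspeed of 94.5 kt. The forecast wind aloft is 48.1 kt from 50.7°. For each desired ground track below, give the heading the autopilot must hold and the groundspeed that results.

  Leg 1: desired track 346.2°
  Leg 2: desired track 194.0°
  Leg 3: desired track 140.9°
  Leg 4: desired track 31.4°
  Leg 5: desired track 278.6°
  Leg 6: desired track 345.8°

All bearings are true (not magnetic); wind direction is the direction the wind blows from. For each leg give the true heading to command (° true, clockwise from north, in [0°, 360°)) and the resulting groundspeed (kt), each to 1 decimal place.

Leg 1: desired track 346.2°; wind correction +27.3° → command heading 13.5°, groundspeed 63.2 kt
Leg 2: desired track 194.0°; wind correction -17.7° → command heading 176.3°, groundspeed 128.6 kt
Leg 3: desired track 140.9°; wind correction -30.6° → command heading 110.3°, groundspeed 81.5 kt
Leg 4: desired track 31.4°; wind correction +9.7° → command heading 41.1°, groundspeed 47.8 kt
Leg 5: desired track 278.6°; wind correction +22.2° → command heading 300.8°, groundspeed 119.7 kt
Leg 6: desired track 345.8°; wind correction +27.4° → command heading 13.2°, groundspeed 63.5 kt

Leg 1: heading=13.5°, groundspeed=63.2 kt
Leg 2: heading=176.3°, groundspeed=128.6 kt
Leg 3: heading=110.3°, groundspeed=81.5 kt
Leg 4: heading=41.1°, groundspeed=47.8 kt
Leg 5: heading=300.8°, groundspeed=119.7 kt
Leg 6: heading=13.2°, groundspeed=63.5 kt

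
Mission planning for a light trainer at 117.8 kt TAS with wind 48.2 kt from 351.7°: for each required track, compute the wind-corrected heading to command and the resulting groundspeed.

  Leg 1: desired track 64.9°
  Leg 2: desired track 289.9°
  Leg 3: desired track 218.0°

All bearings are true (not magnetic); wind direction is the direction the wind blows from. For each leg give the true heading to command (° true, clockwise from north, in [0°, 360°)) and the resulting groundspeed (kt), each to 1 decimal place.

Leg 1: desired track 64.9°; wind correction -23.1° → command heading 41.8°, groundspeed 94.5 kt
Leg 2: desired track 289.9°; wind correction +21.1° → command heading 311.0°, groundspeed 87.1 kt
Leg 3: desired track 218.0°; wind correction +17.2° → command heading 235.2°, groundspeed 145.8 kt

Leg 1: heading=41.8°, groundspeed=94.5 kt
Leg 2: heading=311.0°, groundspeed=87.1 kt
Leg 3: heading=235.2°, groundspeed=145.8 kt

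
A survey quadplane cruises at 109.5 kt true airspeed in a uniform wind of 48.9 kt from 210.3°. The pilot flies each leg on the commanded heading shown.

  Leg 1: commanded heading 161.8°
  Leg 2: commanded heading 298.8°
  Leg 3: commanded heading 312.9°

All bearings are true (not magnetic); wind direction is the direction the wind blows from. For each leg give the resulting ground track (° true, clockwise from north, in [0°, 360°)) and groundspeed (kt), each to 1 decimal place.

Leg 1: heading 161.8°; drift -25.4° → track 136.4°, groundspeed 85.4 kt
Leg 2: heading 298.8°; drift +24.3° → track 323.1°, groundspeed 118.7 kt
Leg 3: heading 312.9°; drift +21.7° → track 334.6°, groundspeed 129.3 kt

Leg 1: track=136.4°, groundspeed=85.4 kt
Leg 2: track=323.1°, groundspeed=118.7 kt
Leg 3: track=334.6°, groundspeed=129.3 kt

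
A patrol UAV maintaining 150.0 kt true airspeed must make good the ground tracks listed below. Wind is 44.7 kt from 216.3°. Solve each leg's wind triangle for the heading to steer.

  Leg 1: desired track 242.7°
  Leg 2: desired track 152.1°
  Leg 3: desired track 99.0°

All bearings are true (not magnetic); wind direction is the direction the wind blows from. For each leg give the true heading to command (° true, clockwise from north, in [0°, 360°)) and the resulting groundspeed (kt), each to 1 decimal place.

Leg 1: heading=235.1°, groundspeed=108.6 kt
Leg 2: heading=167.7°, groundspeed=125.0 kt
Leg 3: heading=114.4°, groundspeed=165.1 kt

Leg 1: desired track 242.7°; wind correction -7.6° → command heading 235.1°, groundspeed 108.6 kt
Leg 2: desired track 152.1°; wind correction +15.6° → command heading 167.7°, groundspeed 125.0 kt
Leg 3: desired track 99.0°; wind correction +15.4° → command heading 114.4°, groundspeed 165.1 kt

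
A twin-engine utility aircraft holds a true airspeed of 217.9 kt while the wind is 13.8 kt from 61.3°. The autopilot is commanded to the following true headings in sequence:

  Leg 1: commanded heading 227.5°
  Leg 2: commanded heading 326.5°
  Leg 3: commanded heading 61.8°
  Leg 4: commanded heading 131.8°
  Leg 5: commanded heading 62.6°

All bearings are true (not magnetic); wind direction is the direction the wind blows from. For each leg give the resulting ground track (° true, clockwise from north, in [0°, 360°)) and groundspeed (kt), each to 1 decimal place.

Leg 1: track=228.3°, groundspeed=231.3 kt
Leg 2: track=322.9°, groundspeed=219.5 kt
Leg 3: track=61.8°, groundspeed=204.1 kt
Leg 4: track=135.3°, groundspeed=213.7 kt
Leg 5: track=62.7°, groundspeed=204.1 kt

Leg 1: heading 227.5°; drift +0.8° → track 228.3°, groundspeed 231.3 kt
Leg 2: heading 326.5°; drift -3.6° → track 322.9°, groundspeed 219.5 kt
Leg 3: heading 61.8°; drift +0.0° → track 61.8°, groundspeed 204.1 kt
Leg 4: heading 131.8°; drift +3.5° → track 135.3°, groundspeed 213.7 kt
Leg 5: heading 62.6°; drift +0.1° → track 62.7°, groundspeed 204.1 kt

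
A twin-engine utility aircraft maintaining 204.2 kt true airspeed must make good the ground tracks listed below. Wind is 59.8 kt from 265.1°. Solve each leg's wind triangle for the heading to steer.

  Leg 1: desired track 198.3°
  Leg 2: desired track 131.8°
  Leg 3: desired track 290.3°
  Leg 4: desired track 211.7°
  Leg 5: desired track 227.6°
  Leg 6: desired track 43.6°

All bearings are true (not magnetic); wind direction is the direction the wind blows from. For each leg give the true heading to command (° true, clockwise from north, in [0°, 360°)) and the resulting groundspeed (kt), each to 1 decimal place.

Leg 1: desired track 198.3°; wind correction +15.6° → command heading 213.9°, groundspeed 173.1 kt
Leg 2: desired track 131.8°; wind correction +12.3° → command heading 144.1°, groundspeed 240.5 kt
Leg 3: desired track 290.3°; wind correction -7.2° → command heading 283.1°, groundspeed 148.5 kt
Leg 4: desired track 211.7°; wind correction +13.6° → command heading 225.3°, groundspeed 162.8 kt
Leg 5: desired track 227.6°; wind correction +10.3° → command heading 237.9°, groundspeed 153.5 kt
Leg 6: desired track 43.6°; wind correction -11.2° → command heading 32.4°, groundspeed 245.1 kt

Leg 1: heading=213.9°, groundspeed=173.1 kt
Leg 2: heading=144.1°, groundspeed=240.5 kt
Leg 3: heading=283.1°, groundspeed=148.5 kt
Leg 4: heading=225.3°, groundspeed=162.8 kt
Leg 5: heading=237.9°, groundspeed=153.5 kt
Leg 6: heading=32.4°, groundspeed=245.1 kt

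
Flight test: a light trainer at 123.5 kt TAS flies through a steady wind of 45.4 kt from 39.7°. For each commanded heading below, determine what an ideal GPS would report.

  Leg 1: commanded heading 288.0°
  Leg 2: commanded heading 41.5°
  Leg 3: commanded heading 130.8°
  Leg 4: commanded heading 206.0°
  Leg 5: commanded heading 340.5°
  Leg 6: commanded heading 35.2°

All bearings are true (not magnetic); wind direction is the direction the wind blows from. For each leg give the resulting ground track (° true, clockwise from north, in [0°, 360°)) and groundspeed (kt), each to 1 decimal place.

Leg 1: heading 288.0°; drift -16.7° → track 271.3°, groundspeed 146.5 kt
Leg 2: heading 41.5°; drift +1.0° → track 42.5°, groundspeed 78.1 kt
Leg 3: heading 130.8°; drift +20.1° → track 150.9°, groundspeed 132.4 kt
Leg 4: heading 206.0°; drift +3.7° → track 209.7°, groundspeed 168.0 kt
Leg 5: heading 340.5°; drift -21.3° → track 319.2°, groundspeed 107.6 kt
Leg 6: heading 35.2°; drift -2.6° → track 32.6°, groundspeed 78.3 kt

Leg 1: track=271.3°, groundspeed=146.5 kt
Leg 2: track=42.5°, groundspeed=78.1 kt
Leg 3: track=150.9°, groundspeed=132.4 kt
Leg 4: track=209.7°, groundspeed=168.0 kt
Leg 5: track=319.2°, groundspeed=107.6 kt
Leg 6: track=32.6°, groundspeed=78.3 kt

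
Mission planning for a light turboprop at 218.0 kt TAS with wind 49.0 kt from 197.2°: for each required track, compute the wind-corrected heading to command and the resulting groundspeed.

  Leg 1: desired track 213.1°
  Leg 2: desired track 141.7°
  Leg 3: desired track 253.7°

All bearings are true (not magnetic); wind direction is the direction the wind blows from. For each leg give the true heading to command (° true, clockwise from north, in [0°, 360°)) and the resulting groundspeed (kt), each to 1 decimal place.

Leg 1: heading=209.6°, groundspeed=170.5 kt
Leg 2: heading=152.4°, groundspeed=186.5 kt
Leg 3: heading=242.9°, groundspeed=187.1 kt

Leg 1: desired track 213.1°; wind correction -3.5° → command heading 209.6°, groundspeed 170.5 kt
Leg 2: desired track 141.7°; wind correction +10.7° → command heading 152.4°, groundspeed 186.5 kt
Leg 3: desired track 253.7°; wind correction -10.8° → command heading 242.9°, groundspeed 187.1 kt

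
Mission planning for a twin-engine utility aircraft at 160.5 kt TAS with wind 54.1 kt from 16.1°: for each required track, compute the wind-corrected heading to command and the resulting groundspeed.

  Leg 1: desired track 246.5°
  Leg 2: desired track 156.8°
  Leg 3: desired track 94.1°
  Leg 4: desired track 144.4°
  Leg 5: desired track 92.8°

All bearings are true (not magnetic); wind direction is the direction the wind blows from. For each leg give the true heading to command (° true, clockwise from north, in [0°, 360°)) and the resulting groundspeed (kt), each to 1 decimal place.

Leg 1: heading=261.6°, groundspeed=189.5 kt
Leg 2: heading=144.5°, groundspeed=198.7 kt
Leg 3: heading=74.8°, groundspeed=140.3 kt
Leg 4: heading=129.1°, groundspeed=188.3 kt
Leg 5: heading=73.7°, groundspeed=139.2 kt

Leg 1: desired track 246.5°; wind correction +15.1° → command heading 261.6°, groundspeed 189.5 kt
Leg 2: desired track 156.8°; wind correction -12.3° → command heading 144.5°, groundspeed 198.7 kt
Leg 3: desired track 94.1°; wind correction -19.3° → command heading 74.8°, groundspeed 140.3 kt
Leg 4: desired track 144.4°; wind correction -15.3° → command heading 129.1°, groundspeed 188.3 kt
Leg 5: desired track 92.8°; wind correction -19.1° → command heading 73.7°, groundspeed 139.2 kt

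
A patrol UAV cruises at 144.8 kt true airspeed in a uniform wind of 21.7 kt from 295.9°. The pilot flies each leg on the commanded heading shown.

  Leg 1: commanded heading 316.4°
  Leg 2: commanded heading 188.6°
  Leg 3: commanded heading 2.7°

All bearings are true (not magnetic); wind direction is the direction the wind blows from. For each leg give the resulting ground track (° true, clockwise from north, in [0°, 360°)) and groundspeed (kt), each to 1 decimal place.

Leg 1: heading 316.4°; drift +3.5° → track 319.9°, groundspeed 124.7 kt
Leg 2: heading 188.6°; drift -7.8° → track 180.8°, groundspeed 152.7 kt
Leg 3: heading 2.7°; drift +8.3° → track 11.0°, groundspeed 137.7 kt

Leg 1: track=319.9°, groundspeed=124.7 kt
Leg 2: track=180.8°, groundspeed=152.7 kt
Leg 3: track=11.0°, groundspeed=137.7 kt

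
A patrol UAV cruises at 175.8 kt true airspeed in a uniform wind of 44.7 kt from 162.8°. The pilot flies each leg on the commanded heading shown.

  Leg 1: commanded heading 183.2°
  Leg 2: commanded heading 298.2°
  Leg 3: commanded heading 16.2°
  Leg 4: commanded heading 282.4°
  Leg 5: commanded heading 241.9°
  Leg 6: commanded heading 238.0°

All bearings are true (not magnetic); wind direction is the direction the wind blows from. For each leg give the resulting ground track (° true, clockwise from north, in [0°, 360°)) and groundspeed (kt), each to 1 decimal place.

Leg 1: track=189.8°, groundspeed=134.8 kt
Leg 2: track=306.8°, groundspeed=210.0 kt
Leg 3: track=9.6°, groundspeed=214.5 kt
Leg 4: track=293.5°, groundspeed=201.7 kt
Leg 5: track=256.6°, groundspeed=173.0 kt
Leg 6: track=252.7°, groundspeed=170.0 kt

Leg 1: heading 183.2°; drift +6.6° → track 189.8°, groundspeed 134.8 kt
Leg 2: heading 298.2°; drift +8.6° → track 306.8°, groundspeed 210.0 kt
Leg 3: heading 16.2°; drift -6.6° → track 9.6°, groundspeed 214.5 kt
Leg 4: heading 282.4°; drift +11.1° → track 293.5°, groundspeed 201.7 kt
Leg 5: heading 241.9°; drift +14.7° → track 256.6°, groundspeed 173.0 kt
Leg 6: heading 238.0°; drift +14.7° → track 252.7°, groundspeed 170.0 kt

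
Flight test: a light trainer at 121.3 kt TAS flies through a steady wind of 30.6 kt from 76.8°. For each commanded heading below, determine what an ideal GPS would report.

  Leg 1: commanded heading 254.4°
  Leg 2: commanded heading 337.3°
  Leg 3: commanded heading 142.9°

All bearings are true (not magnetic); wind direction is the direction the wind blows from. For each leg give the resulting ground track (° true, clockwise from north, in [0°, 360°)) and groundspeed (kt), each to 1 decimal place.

Leg 1: track=254.9°, groundspeed=151.9 kt
Leg 2: track=323.9°, groundspeed=129.9 kt
Leg 3: track=157.3°, groundspeed=112.4 kt

Leg 1: heading 254.4°; drift +0.5° → track 254.9°, groundspeed 151.9 kt
Leg 2: heading 337.3°; drift -13.4° → track 323.9°, groundspeed 129.9 kt
Leg 3: heading 142.9°; drift +14.4° → track 157.3°, groundspeed 112.4 kt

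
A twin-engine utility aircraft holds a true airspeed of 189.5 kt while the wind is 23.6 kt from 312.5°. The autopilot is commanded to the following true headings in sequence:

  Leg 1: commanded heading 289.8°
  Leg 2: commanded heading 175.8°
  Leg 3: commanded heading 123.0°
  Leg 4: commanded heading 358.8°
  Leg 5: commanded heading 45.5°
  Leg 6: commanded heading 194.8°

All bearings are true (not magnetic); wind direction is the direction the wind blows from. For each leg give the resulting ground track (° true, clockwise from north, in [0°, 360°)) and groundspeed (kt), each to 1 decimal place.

Leg 1: track=286.7°, groundspeed=168.0 kt
Leg 2: track=171.3°, groundspeed=207.3 kt
Leg 3: track=124.0°, groundspeed=212.8 kt
Leg 4: track=4.4°, groundspeed=174.0 kt
Leg 5: track=52.5°, groundspeed=192.2 kt
Leg 6: track=188.8°, groundspeed=201.6 kt

Leg 1: heading 289.8°; drift -3.1° → track 286.7°, groundspeed 168.0 kt
Leg 2: heading 175.8°; drift -4.5° → track 171.3°, groundspeed 207.3 kt
Leg 3: heading 123.0°; drift +1.0° → track 124.0°, groundspeed 212.8 kt
Leg 4: heading 358.8°; drift +5.6° → track 4.4°, groundspeed 174.0 kt
Leg 5: heading 45.5°; drift +7.0° → track 52.5°, groundspeed 192.2 kt
Leg 6: heading 194.8°; drift -6.0° → track 188.8°, groundspeed 201.6 kt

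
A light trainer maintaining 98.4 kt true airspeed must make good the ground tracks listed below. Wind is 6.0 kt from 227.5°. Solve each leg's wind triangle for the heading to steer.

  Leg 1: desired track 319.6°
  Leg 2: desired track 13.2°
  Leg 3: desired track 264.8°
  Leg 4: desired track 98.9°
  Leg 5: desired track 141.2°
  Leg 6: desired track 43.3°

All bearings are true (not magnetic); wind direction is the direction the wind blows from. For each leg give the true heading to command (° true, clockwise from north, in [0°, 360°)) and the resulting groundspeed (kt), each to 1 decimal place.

Leg 1: desired track 319.6°; wind correction -3.5° → command heading 316.1°, groundspeed 98.4 kt
Leg 2: desired track 13.2°; wind correction -2.0° → command heading 11.2°, groundspeed 103.3 kt
Leg 3: desired track 264.8°; wind correction -2.1° → command heading 262.7°, groundspeed 93.6 kt
Leg 4: desired track 98.9°; wind correction +2.7° → command heading 101.6°, groundspeed 102.0 kt
Leg 5: desired track 141.2°; wind correction +3.5° → command heading 144.7°, groundspeed 97.8 kt
Leg 6: desired track 43.3°; wind correction -0.3° → command heading 43.0°, groundspeed 104.4 kt

Leg 1: heading=316.1°, groundspeed=98.4 kt
Leg 2: heading=11.2°, groundspeed=103.3 kt
Leg 3: heading=262.7°, groundspeed=93.6 kt
Leg 4: heading=101.6°, groundspeed=102.0 kt
Leg 5: heading=144.7°, groundspeed=97.8 kt
Leg 6: heading=43.0°, groundspeed=104.4 kt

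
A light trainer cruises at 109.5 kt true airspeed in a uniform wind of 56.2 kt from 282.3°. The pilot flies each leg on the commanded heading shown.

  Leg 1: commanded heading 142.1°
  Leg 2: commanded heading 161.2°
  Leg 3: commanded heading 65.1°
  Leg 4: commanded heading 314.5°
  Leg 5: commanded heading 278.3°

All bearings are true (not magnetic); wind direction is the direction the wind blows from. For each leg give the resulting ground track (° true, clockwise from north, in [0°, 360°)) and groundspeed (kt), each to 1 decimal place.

Leg 1: heading 142.1°; drift -13.3° → track 128.8°, groundspeed 156.9 kt
Leg 2: heading 161.2°; drift -19.2° → track 142.0°, groundspeed 146.6 kt
Leg 3: heading 65.1°; drift +12.4° → track 77.5°, groundspeed 158.0 kt
Leg 4: heading 314.5°; drift +25.8° → track 340.3°, groundspeed 68.8 kt
Leg 5: heading 278.3°; drift -4.2° → track 274.1°, groundspeed 53.6 kt

Leg 1: track=128.8°, groundspeed=156.9 kt
Leg 2: track=142.0°, groundspeed=146.6 kt
Leg 3: track=77.5°, groundspeed=158.0 kt
Leg 4: track=340.3°, groundspeed=68.8 kt
Leg 5: track=274.1°, groundspeed=53.6 kt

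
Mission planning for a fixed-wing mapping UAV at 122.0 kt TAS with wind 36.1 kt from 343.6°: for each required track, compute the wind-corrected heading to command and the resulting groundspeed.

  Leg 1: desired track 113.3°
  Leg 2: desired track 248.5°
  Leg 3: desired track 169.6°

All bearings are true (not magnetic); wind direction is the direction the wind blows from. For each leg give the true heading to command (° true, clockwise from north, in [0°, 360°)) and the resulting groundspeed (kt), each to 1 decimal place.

Leg 1: desired track 113.3°; wind correction -13.2° → command heading 100.1°, groundspeed 141.9 kt
Leg 2: desired track 248.5°; wind correction +17.1° → command heading 265.6°, groundspeed 119.8 kt
Leg 3: desired track 169.6°; wind correction +1.8° → command heading 171.4°, groundspeed 157.8 kt

Leg 1: heading=100.1°, groundspeed=141.9 kt
Leg 2: heading=265.6°, groundspeed=119.8 kt
Leg 3: heading=171.4°, groundspeed=157.8 kt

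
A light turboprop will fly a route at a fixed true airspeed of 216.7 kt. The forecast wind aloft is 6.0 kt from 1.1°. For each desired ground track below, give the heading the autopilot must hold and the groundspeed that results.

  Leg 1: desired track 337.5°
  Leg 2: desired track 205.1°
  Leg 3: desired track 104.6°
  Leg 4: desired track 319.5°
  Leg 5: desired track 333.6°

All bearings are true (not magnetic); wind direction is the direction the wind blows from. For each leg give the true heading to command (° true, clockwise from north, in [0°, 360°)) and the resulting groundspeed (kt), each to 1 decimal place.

Leg 1: desired track 337.5°; wind correction +0.6° → command heading 338.1°, groundspeed 211.2 kt
Leg 2: desired track 205.1°; wind correction +0.6° → command heading 205.7°, groundspeed 222.2 kt
Leg 3: desired track 104.6°; wind correction -1.5° → command heading 103.1°, groundspeed 218.0 kt
Leg 4: desired track 319.5°; wind correction +1.1° → command heading 320.6°, groundspeed 212.2 kt
Leg 5: desired track 333.6°; wind correction +0.7° → command heading 334.3°, groundspeed 211.4 kt

Leg 1: heading=338.1°, groundspeed=211.2 kt
Leg 2: heading=205.7°, groundspeed=222.2 kt
Leg 3: heading=103.1°, groundspeed=218.0 kt
Leg 4: heading=320.6°, groundspeed=212.2 kt
Leg 5: heading=334.3°, groundspeed=211.4 kt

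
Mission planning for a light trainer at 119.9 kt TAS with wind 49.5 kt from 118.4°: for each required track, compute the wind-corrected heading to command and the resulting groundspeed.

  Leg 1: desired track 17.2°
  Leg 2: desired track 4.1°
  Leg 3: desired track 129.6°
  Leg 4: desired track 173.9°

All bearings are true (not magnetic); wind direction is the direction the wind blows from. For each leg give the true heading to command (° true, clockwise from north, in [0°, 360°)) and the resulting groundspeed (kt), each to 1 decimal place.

Leg 1: heading=41.1°, groundspeed=119.2 kt
Leg 2: heading=26.2°, groundspeed=131.5 kt
Leg 3: heading=125.0°, groundspeed=71.0 kt
Leg 4: heading=154.0°, groundspeed=84.7 kt

Leg 1: desired track 17.2°; wind correction +23.9° → command heading 41.1°, groundspeed 119.2 kt
Leg 2: desired track 4.1°; wind correction +22.1° → command heading 26.2°, groundspeed 131.5 kt
Leg 3: desired track 129.6°; wind correction -4.6° → command heading 125.0°, groundspeed 71.0 kt
Leg 4: desired track 173.9°; wind correction -19.9° → command heading 154.0°, groundspeed 84.7 kt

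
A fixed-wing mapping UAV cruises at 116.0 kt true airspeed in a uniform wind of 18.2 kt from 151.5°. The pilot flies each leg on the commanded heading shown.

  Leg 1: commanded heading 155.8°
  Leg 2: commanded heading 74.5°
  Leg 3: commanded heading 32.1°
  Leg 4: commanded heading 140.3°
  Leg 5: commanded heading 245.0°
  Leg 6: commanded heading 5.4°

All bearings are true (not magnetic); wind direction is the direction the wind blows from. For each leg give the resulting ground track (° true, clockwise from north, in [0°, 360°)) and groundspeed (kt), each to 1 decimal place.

Leg 1: heading 155.8°; drift +0.8° → track 156.6°, groundspeed 97.9 kt
Leg 2: heading 74.5°; drift -9.0° → track 65.5°, groundspeed 113.3 kt
Leg 3: heading 32.1°; drift -7.2° → track 24.9°, groundspeed 125.9 kt
Leg 4: heading 140.3°; drift -2.1° → track 138.2°, groundspeed 98.2 kt
Leg 5: heading 245.0°; drift +8.8° → track 253.8°, groundspeed 118.5 kt
Leg 6: heading 5.4°; drift -4.4° → track 1.0°, groundspeed 131.5 kt

Leg 1: track=156.6°, groundspeed=97.9 kt
Leg 2: track=65.5°, groundspeed=113.3 kt
Leg 3: track=24.9°, groundspeed=125.9 kt
Leg 4: track=138.2°, groundspeed=98.2 kt
Leg 5: track=253.8°, groundspeed=118.5 kt
Leg 6: track=1.0°, groundspeed=131.5 kt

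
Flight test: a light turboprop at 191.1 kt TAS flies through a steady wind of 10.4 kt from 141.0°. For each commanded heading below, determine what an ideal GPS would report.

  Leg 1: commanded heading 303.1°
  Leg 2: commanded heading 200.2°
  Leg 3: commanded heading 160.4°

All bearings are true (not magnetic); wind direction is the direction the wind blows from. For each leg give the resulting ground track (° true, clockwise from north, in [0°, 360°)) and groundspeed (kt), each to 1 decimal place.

Leg 1: track=304.0°, groundspeed=201.0 kt
Leg 2: track=203.0°, groundspeed=186.0 kt
Leg 3: track=161.5°, groundspeed=181.3 kt

Leg 1: heading 303.1°; drift +0.9° → track 304.0°, groundspeed 201.0 kt
Leg 2: heading 200.2°; drift +2.8° → track 203.0°, groundspeed 186.0 kt
Leg 3: heading 160.4°; drift +1.1° → track 161.5°, groundspeed 181.3 kt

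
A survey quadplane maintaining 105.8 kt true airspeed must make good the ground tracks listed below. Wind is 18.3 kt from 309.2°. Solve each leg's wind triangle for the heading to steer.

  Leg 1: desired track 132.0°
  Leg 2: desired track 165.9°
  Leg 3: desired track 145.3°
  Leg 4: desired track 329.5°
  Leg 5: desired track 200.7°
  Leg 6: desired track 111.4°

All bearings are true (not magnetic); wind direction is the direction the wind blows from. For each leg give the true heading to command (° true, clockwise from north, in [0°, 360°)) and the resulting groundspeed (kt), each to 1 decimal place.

Leg 1: desired track 132.0°; wind correction +0.5° → command heading 132.5°, groundspeed 124.1 kt
Leg 2: desired track 165.9°; wind correction +5.9° → command heading 171.8°, groundspeed 119.9 kt
Leg 3: desired track 145.3°; wind correction +2.7° → command heading 148.0°, groundspeed 123.3 kt
Leg 4: desired track 329.5°; wind correction -3.4° → command heading 326.1°, groundspeed 88.4 kt
Leg 5: desired track 200.7°; wind correction +9.4° → command heading 210.1°, groundspeed 110.2 kt
Leg 6: desired track 111.4°; wind correction -3.0° → command heading 108.4°, groundspeed 123.1 kt

Leg 1: heading=132.5°, groundspeed=124.1 kt
Leg 2: heading=171.8°, groundspeed=119.9 kt
Leg 3: heading=148.0°, groundspeed=123.3 kt
Leg 4: heading=326.1°, groundspeed=88.4 kt
Leg 5: heading=210.1°, groundspeed=110.2 kt
Leg 6: heading=108.4°, groundspeed=123.1 kt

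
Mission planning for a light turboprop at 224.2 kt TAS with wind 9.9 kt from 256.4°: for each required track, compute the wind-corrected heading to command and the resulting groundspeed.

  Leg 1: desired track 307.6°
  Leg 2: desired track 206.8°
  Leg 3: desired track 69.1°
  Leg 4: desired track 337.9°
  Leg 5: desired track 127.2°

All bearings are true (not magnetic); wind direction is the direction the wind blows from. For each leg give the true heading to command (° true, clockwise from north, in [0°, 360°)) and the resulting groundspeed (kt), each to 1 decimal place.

Leg 1: heading=305.6°, groundspeed=217.9 kt
Leg 2: heading=208.7°, groundspeed=217.7 kt
Leg 3: heading=68.8°, groundspeed=234.0 kt
Leg 4: heading=335.4°, groundspeed=222.5 kt
Leg 5: heading=129.2°, groundspeed=230.3 kt

Leg 1: desired track 307.6°; wind correction -2.0° → command heading 305.6°, groundspeed 217.9 kt
Leg 2: desired track 206.8°; wind correction +1.9° → command heading 208.7°, groundspeed 217.7 kt
Leg 3: desired track 69.1°; wind correction -0.3° → command heading 68.8°, groundspeed 234.0 kt
Leg 4: desired track 337.9°; wind correction -2.5° → command heading 335.4°, groundspeed 222.5 kt
Leg 5: desired track 127.2°; wind correction +2.0° → command heading 129.2°, groundspeed 230.3 kt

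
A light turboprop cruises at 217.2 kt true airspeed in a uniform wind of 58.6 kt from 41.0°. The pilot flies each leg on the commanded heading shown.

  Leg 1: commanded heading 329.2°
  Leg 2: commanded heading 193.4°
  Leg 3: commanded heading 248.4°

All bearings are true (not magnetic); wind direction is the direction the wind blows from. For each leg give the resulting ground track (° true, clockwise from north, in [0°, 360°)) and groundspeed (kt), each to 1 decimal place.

Leg 1: heading 329.2°; drift -15.6° → track 313.6°, groundspeed 206.5 kt
Leg 2: heading 193.4°; drift +5.8° → track 199.2°, groundspeed 270.5 kt
Leg 3: heading 248.4°; drift -5.7° → track 242.7°, groundspeed 270.6 kt

Leg 1: track=313.6°, groundspeed=206.5 kt
Leg 2: track=199.2°, groundspeed=270.5 kt
Leg 3: track=242.7°, groundspeed=270.6 kt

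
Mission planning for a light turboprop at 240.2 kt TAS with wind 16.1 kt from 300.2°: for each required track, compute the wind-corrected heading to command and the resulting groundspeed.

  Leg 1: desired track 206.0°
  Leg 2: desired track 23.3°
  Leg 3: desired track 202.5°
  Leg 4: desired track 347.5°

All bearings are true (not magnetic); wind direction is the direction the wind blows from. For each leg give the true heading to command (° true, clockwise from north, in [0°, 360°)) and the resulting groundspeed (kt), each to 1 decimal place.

Leg 1: heading=209.8°, groundspeed=240.8 kt
Leg 2: heading=19.5°, groundspeed=237.7 kt
Leg 3: heading=206.3°, groundspeed=241.8 kt
Leg 4: heading=344.7°, groundspeed=229.0 kt

Leg 1: desired track 206.0°; wind correction +3.8° → command heading 209.8°, groundspeed 240.8 kt
Leg 2: desired track 23.3°; wind correction -3.8° → command heading 19.5°, groundspeed 237.7 kt
Leg 3: desired track 202.5°; wind correction +3.8° → command heading 206.3°, groundspeed 241.8 kt
Leg 4: desired track 347.5°; wind correction -2.8° → command heading 344.7°, groundspeed 229.0 kt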